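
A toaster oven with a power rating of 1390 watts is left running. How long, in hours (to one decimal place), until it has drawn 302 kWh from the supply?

217.3 h

Hours = 302 kWh ÷ 1.39 kW = 217.3 h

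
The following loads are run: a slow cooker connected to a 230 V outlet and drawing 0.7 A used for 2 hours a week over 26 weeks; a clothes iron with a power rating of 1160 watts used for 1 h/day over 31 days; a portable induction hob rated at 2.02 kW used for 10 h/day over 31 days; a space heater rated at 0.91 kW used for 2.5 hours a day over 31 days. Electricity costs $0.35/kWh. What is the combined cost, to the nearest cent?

$259.37

slow cooker: Power = 0.7 A × 230 V = 161 W = 0.161 kW
slow cooker: Runtime = 2 h/week × 26 weeks = 52 h
slow cooker: 0.161 kW × 52 h = 8.372 kWh
clothes iron: Runtime = 1 h/day × 31 days = 31 h
clothes iron: 1.16 kW × 31 h = 35.96 kWh
portable induction hob: Runtime = 10 h/day × 31 days = 310 h
portable induction hob: 2.02 kW × 310 h = 626.2 kWh
space heater: Runtime = 2.5 h/day × 31 days = 77.5 h
space heater: 0.91 kW × 77.5 h = 70.525 kWh
Total energy = 741.057 kWh
Cost = 741.057 × $0.35 = $259.37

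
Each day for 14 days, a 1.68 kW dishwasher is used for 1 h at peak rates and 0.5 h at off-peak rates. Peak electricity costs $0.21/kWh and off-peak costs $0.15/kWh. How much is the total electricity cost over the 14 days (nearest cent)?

Peak energy = 1.68 kW × 1 h × 14 = 23.52 kWh
Off-peak energy = 1.68 kW × 0.5 h × 14 = 11.76 kWh
Cost = 23.52 × $0.21 + 11.76 × $0.15 = $4.9392 + $1.764 = $6.70

$6.70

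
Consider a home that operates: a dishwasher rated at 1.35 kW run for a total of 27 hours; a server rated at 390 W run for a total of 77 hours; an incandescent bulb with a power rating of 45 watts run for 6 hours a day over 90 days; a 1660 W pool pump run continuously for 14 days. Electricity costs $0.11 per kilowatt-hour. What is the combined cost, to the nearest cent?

dishwasher: 1.35 kW × 27 h = 36.45 kWh
server: 0.39 kW × 77 h = 30.03 kWh
incandescent bulb: Runtime = 6 h/day × 90 days = 540 h
incandescent bulb: 0.045 kW × 540 h = 24.3 kWh
pool pump: Runtime = 24 h × 14 = 336 h
pool pump: 1.66 kW × 336 h = 557.76 kWh
Total energy = 648.54 kWh
Cost = 648.54 × $0.11 = $71.34

$71.34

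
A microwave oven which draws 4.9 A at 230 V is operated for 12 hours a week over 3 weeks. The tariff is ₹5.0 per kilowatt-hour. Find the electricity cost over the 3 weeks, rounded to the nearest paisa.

₹202.86

Power = 4.9 A × 230 V = 1127 W = 1.127 kW
Runtime = 12 h/week × 3 weeks = 36 h
Energy = 1.127 kW × 36 h = 40.572 kWh
Cost = 40.572 kWh × ₹5.0/kWh = ₹202.86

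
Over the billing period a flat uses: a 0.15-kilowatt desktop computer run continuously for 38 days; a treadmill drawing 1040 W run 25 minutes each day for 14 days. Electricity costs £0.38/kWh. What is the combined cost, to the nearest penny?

desktop computer: Runtime = 24 h × 38 = 912 h
desktop computer: 0.15 kW × 912 h = 136.8 kWh
treadmill: Runtime = 25 min × 14 = 350 min = 5.833333… h
treadmill: 1.04 kW × 5.833333… h = 6.066666… kWh
Total energy = 142.866666… kWh
Cost = 142.866666… × £0.38 = £54.29

£54.29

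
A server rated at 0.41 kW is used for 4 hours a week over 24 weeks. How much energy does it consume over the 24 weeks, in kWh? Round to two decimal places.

39.36 kWh

Runtime = 4 h/week × 24 weeks = 96 h
Energy = 0.41 kW × 96 h = 39.36 kWh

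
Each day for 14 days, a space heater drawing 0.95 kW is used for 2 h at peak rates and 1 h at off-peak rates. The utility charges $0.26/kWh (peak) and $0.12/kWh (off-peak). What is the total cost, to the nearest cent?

$8.51

Peak energy = 0.95 kW × 2 h × 14 = 26.6 kWh
Off-peak energy = 0.95 kW × 1 h × 14 = 13.3 kWh
Cost = 26.6 × $0.26 + 13.3 × $0.12 = $6.916 + $1.596 = $8.51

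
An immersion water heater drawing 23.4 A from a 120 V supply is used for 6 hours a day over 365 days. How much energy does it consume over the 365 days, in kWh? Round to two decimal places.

6149.52 kWh

Power = 23.4 A × 120 V = 2808 W = 2.808 kW
Runtime = 6 h/day × 365 days = 2190 h
Energy = 2.808 kW × 2190 h = 6149.52 kWh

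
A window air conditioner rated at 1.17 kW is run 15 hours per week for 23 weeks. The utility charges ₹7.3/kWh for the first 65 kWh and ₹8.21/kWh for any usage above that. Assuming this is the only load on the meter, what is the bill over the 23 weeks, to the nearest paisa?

Runtime = 15 h/week × 23 weeks = 345 h
Energy = 1.17 kW × 345 h = 403.65 kWh
Tier 1 (0–65 kWh): 65 × ₹7.3 = ₹474.5
Above 65 kWh: 338.65 × ₹8.21 = ₹2780.3165
Bill = ₹3254.82

₹3254.82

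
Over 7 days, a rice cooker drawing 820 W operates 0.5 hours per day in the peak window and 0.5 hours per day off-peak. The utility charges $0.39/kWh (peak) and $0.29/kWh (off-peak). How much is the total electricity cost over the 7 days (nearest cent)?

$1.95

Peak energy = 0.82 kW × 0.5 h × 7 = 2.87 kWh
Off-peak energy = 0.82 kW × 0.5 h × 7 = 2.87 kWh
Cost = 2.87 × $0.39 + 2.87 × $0.29 = $1.1193 + $0.8323 = $1.95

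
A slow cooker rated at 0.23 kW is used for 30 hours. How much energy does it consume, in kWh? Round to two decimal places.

Energy = 0.23 kW × 30 h = 6.9 kWh

6.90 kWh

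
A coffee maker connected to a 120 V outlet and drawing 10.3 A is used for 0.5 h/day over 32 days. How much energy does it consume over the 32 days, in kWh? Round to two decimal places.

19.78 kWh

Power = 10.3 A × 120 V = 1236 W = 1.236 kW
Runtime = 0.5 h/day × 32 days = 16 h
Energy = 1.236 kW × 16 h = 19.776 kWh ≈ 19.78 kWh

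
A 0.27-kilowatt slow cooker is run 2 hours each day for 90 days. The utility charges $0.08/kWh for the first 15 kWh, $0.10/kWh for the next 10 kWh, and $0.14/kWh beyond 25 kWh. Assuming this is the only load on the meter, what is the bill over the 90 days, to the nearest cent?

$5.50

Runtime = 2 h/day × 90 days = 180 h
Energy = 0.27 kW × 180 h = 48.6 kWh
Tier 1 (0–15 kWh): 15 × $0.08 = $1.2
Tier 2 (15–25 kWh): 10 × $0.10 = $1
Above 25 kWh: 23.6 × $0.14 = $3.304
Bill = $5.50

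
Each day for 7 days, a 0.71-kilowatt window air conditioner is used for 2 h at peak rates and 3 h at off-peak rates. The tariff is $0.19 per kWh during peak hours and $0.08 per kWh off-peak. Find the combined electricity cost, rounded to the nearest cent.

Peak energy = 0.71 kW × 2 h × 7 = 9.94 kWh
Off-peak energy = 0.71 kW × 3 h × 7 = 14.91 kWh
Cost = 9.94 × $0.19 + 14.91 × $0.08 = $1.8886 + $1.1928 = $3.08

$3.08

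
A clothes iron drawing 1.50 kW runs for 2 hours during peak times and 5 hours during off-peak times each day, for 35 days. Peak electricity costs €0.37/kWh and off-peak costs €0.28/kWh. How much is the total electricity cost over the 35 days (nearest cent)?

Peak energy = 1.5 kW × 2 h × 35 = 105 kWh
Off-peak energy = 1.5 kW × 5 h × 35 = 262.5 kWh
Cost = 105 × €0.37 + 262.5 × €0.28 = €38.85 + €73.5 = €112.35

€112.35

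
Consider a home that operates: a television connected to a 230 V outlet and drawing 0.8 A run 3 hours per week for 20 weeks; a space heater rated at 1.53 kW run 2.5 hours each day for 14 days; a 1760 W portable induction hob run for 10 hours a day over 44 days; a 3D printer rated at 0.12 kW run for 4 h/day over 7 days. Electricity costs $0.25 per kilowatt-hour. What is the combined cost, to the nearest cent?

$210.59

television: Power = 0.8 A × 230 V = 184 W = 0.184 kW
television: Runtime = 3 h/week × 20 weeks = 60 h
television: 0.184 kW × 60 h = 11.04 kWh
space heater: Runtime = 2.5 h/day × 14 days = 35 h
space heater: 1.53 kW × 35 h = 53.55 kWh
portable induction hob: Runtime = 10 h/day × 44 days = 440 h
portable induction hob: 1.76 kW × 440 h = 774.4 kWh
3D printer: Runtime = 4 h/day × 7 days = 28 h
3D printer: 0.12 kW × 28 h = 3.36 kWh
Total energy = 842.35 kWh
Cost = 842.35 × $0.25 = $210.59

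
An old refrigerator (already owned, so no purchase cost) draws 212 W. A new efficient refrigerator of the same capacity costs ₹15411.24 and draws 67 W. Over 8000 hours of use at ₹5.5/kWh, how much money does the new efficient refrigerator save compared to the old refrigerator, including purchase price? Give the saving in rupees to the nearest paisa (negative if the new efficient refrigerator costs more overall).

old refrigerator: ₹0.00 + (212/1000) kW × 8000 h × ₹5.5 = ₹0.00 + ₹9328 = ₹9328
new efficient refrigerator: ₹15411.24 + (67/1000) kW × 8000 h × ₹5.5 = ₹15411.24 + ₹2948 = ₹18359.24
Saving = ₹9328 − ₹18359.24 = −₹9031.24

-₹9031.24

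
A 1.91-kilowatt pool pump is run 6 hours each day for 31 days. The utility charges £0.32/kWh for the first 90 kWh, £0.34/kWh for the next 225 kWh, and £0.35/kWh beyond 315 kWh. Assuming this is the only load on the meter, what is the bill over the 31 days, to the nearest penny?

£119.39

Runtime = 6 h/day × 31 days = 186 h
Energy = 1.91 kW × 186 h = 355.26 kWh
Tier 1 (0–90 kWh): 90 × £0.32 = £28.8
Tier 2 (90–315 kWh): 225 × £0.34 = £76.5
Above 315 kWh: 40.26 × £0.35 = £14.091
Bill = £119.39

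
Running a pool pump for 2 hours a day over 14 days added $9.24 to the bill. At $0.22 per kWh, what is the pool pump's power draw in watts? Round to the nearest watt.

Energy = $9.24 ÷ $0.22/kWh = 42 kWh
Runtime = 2 h/day × 14 days = 28 h
Power = 42 kWh ÷ 28 h = 1.5 kW = 1500 W

1500 W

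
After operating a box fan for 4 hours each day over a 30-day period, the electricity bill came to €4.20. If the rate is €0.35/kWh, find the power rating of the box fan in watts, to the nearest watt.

Energy = €4.20 ÷ €0.35/kWh = 12 kWh
Runtime = 4 h/day × 30 days = 120 h
Power = 12 kWh ÷ 120 h = 0.1 kW = 100 W

100 W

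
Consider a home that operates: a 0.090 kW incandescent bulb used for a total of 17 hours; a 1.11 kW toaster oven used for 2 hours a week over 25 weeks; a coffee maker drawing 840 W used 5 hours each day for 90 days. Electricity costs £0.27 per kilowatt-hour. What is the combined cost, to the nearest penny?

incandescent bulb: 0.09 kW × 17 h = 1.53 kWh
toaster oven: Runtime = 2 h/week × 25 weeks = 50 h
toaster oven: 1.11 kW × 50 h = 55.5 kWh
coffee maker: Runtime = 5 h/day × 90 days = 450 h
coffee maker: 0.84 kW × 450 h = 378 kWh
Total energy = 435.03 kWh
Cost = 435.03 × £0.27 = £117.46

£117.46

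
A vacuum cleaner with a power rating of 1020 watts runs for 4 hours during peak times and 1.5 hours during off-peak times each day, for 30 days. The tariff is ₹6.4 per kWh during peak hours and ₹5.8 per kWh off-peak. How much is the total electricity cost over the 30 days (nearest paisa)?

₹1049.58

Peak energy = 1.02 kW × 4 h × 30 = 122.4 kWh
Off-peak energy = 1.02 kW × 1.5 h × 30 = 45.9 kWh
Cost = 122.4 × ₹6.4 + 45.9 × ₹5.8 = ₹783.36 + ₹266.22 = ₹1049.58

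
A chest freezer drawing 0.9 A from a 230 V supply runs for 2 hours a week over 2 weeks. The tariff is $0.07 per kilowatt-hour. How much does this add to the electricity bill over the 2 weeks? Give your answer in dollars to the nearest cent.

$0.06

Power = 0.9 A × 230 V = 207 W = 0.207 kW
Runtime = 2 h/week × 2 weeks = 4 h
Energy = 0.207 kW × 4 h = 0.828 kWh
Cost = 0.828 kWh × $0.07/kWh = $0.06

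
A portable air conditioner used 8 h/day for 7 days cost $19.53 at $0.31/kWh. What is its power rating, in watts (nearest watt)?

Energy = $19.53 ÷ $0.31/kWh = 63 kWh
Runtime = 8 h/day × 7 days = 56 h
Power = 63 kWh ÷ 56 h = 1.125 kW = 1125 W

1125 W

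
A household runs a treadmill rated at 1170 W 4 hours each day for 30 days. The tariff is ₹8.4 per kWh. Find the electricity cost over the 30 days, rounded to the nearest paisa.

₹1179.36

Runtime = 4 h/day × 30 days = 120 h
Energy = 1.17 kW × 120 h = 140.4 kWh
Cost = 140.4 kWh × ₹8.4/kWh = ₹1179.36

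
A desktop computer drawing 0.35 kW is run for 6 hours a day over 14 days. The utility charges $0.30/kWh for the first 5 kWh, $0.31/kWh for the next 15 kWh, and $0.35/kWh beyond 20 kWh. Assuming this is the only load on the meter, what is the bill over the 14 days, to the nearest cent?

Runtime = 6 h/day × 14 days = 84 h
Energy = 0.35 kW × 84 h = 29.4 kWh
Tier 1 (0–5 kWh): 5 × $0.30 = $1.5
Tier 2 (5–20 kWh): 15 × $0.31 = $4.65
Above 20 kWh: 9.4 × $0.35 = $3.29
Bill = $9.44

$9.44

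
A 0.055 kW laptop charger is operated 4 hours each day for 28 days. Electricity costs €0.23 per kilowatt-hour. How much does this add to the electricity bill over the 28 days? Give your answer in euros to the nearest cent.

€1.42

Runtime = 4 h/day × 28 days = 112 h
Energy = 0.055 kW × 112 h = 6.16 kWh
Cost = 6.16 kWh × €0.23/kWh = €1.42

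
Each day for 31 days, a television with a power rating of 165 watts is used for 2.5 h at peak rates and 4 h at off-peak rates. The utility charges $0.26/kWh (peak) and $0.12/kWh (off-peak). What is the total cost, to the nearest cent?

Peak energy = 0.165 kW × 2.5 h × 31 = 12.7875 kWh
Off-peak energy = 0.165 kW × 4 h × 31 = 20.46 kWh
Cost = 12.7875 × $0.26 + 20.46 × $0.12 = $3.32475 + $2.4552 = $5.78

$5.78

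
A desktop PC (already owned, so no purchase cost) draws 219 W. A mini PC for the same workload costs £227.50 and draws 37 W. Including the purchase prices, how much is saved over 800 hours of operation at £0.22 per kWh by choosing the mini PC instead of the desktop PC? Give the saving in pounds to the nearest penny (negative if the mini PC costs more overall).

desktop PC: £0.00 + (219/1000) kW × 800 h × £0.22 = £0.00 + £38.544 = £38.544
mini PC: £227.50 + (37/1000) kW × 800 h × £0.22 = £227.50 + £6.512 = £234.012
Saving = £38.544 − £234.012 = −£195.468 → -£195.47

-£195.47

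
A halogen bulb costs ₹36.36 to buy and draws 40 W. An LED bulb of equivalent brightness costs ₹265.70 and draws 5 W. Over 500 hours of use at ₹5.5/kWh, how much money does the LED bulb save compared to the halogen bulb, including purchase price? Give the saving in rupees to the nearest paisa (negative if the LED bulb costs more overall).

halogen bulb: ₹36.36 + (40/1000) kW × 500 h × ₹5.5 = ₹36.36 + ₹110 = ₹146.36
LED bulb: ₹265.70 + (5/1000) kW × 500 h × ₹5.5 = ₹265.70 + ₹13.75 = ₹279.45
Saving = ₹146.36 − ₹279.45 = −₹133.09

-₹133.09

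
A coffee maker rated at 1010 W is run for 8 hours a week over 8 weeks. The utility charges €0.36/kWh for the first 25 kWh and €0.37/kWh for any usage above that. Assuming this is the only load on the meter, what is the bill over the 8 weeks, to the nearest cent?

€23.67

Runtime = 8 h/week × 8 weeks = 64 h
Energy = 1.01 kW × 64 h = 64.64 kWh
Tier 1 (0–25 kWh): 25 × €0.36 = €9
Above 25 kWh: 39.64 × €0.37 = €14.6668
Bill = €23.67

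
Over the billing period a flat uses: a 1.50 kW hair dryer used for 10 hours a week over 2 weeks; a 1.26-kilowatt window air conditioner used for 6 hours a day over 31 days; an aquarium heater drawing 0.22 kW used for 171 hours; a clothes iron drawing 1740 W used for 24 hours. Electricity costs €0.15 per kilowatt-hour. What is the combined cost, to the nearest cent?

€51.56

hair dryer: Runtime = 10 h/week × 2 weeks = 20 h
hair dryer: 1.5 kW × 20 h = 30 kWh
window air conditioner: Runtime = 6 h/day × 31 days = 186 h
window air conditioner: 1.26 kW × 186 h = 234.36 kWh
aquarium heater: 0.22 kW × 171 h = 37.62 kWh
clothes iron: 1.74 kW × 24 h = 41.76 kWh
Total energy = 343.74 kWh
Cost = 343.74 × €0.15 = €51.56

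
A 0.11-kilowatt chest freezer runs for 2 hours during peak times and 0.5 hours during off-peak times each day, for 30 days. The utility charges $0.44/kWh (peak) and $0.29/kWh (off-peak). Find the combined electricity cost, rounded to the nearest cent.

$3.38

Peak energy = 0.11 kW × 2 h × 30 = 6.6 kWh
Off-peak energy = 0.11 kW × 0.5 h × 30 = 1.65 kWh
Cost = 6.6 × $0.44 + 1.65 × $0.29 = $2.904 + $0.4785 = $3.38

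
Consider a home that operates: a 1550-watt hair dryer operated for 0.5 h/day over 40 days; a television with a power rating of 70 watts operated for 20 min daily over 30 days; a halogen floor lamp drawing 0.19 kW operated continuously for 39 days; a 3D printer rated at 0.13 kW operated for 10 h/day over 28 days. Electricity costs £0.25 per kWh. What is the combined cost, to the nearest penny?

£61.49

hair dryer: Runtime = 0.5 h/day × 40 days = 20 h
hair dryer: 1.55 kW × 20 h = 31 kWh
television: Runtime = 20 min × 30 = 600 min = 10 h
television: 0.07 kW × 10 h = 0.7 kWh
halogen floor lamp: Runtime = 24 h × 39 = 936 h
halogen floor lamp: 0.19 kW × 936 h = 177.84 kWh
3D printer: Runtime = 10 h/day × 28 days = 280 h
3D printer: 0.13 kW × 280 h = 36.4 kWh
Total energy = 245.94 kWh
Cost = 245.94 × £0.25 = £61.49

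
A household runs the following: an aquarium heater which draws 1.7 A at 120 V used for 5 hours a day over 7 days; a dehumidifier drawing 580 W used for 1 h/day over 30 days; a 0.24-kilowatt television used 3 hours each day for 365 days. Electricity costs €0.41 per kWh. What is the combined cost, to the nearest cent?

aquarium heater: Power = 1.7 A × 120 V = 204 W = 0.204 kW
aquarium heater: Runtime = 5 h/day × 7 days = 35 h
aquarium heater: 0.204 kW × 35 h = 7.14 kWh
dehumidifier: Runtime = 1 h/day × 30 days = 30 h
dehumidifier: 0.58 kW × 30 h = 17.4 kWh
television: Runtime = 3 h/day × 365 days = 1095 h
television: 0.24 kW × 1095 h = 262.8 kWh
Total energy = 287.34 kWh
Cost = 287.34 × €0.41 = €117.81

€117.81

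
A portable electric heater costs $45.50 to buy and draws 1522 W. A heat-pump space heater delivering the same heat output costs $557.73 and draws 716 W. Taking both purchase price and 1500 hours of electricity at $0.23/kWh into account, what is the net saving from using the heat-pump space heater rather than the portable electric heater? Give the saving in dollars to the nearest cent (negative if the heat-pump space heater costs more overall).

-$234.16

portable electric heater: $45.50 + (1522/1000) kW × 1500 h × $0.23 = $45.50 + $525.09 = $570.59
heat-pump space heater: $557.73 + (716/1000) kW × 1500 h × $0.23 = $557.73 + $247.02 = $804.75
Saving = $570.59 − $804.75 = −$234.16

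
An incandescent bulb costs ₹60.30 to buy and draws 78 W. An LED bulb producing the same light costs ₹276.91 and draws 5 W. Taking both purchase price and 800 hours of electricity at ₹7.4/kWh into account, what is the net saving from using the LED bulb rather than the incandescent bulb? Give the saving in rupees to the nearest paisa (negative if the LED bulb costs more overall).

incandescent bulb: ₹60.30 + (78/1000) kW × 800 h × ₹7.4 = ₹60.30 + ₹461.76 = ₹522.06
LED bulb: ₹276.91 + (5/1000) kW × 800 h × ₹7.4 = ₹276.91 + ₹29.6 = ₹306.51
Saving = ₹522.06 − ₹306.51 = ₹215.55

₹215.55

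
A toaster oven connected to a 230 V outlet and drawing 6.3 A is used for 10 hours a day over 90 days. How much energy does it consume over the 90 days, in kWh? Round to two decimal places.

Power = 6.3 A × 230 V = 1449 W = 1.449 kW
Runtime = 10 h/day × 90 days = 900 h
Energy = 1.449 kW × 900 h = 1304.1 kWh

1304.10 kWh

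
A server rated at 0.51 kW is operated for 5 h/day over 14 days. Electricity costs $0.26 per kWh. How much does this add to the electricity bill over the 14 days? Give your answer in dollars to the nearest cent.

$9.28

Runtime = 5 h/day × 14 days = 70 h
Energy = 0.51 kW × 70 h = 35.7 kWh
Cost = 35.7 kWh × $0.26/kWh = $9.28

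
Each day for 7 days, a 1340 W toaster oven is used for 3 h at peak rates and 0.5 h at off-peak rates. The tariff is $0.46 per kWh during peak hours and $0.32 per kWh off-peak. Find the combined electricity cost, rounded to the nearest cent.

Peak energy = 1.34 kW × 3 h × 7 = 28.14 kWh
Off-peak energy = 1.34 kW × 0.5 h × 7 = 4.69 kWh
Cost = 28.14 × $0.46 + 4.69 × $0.32 = $12.9444 + $1.5008 = $14.45

$14.45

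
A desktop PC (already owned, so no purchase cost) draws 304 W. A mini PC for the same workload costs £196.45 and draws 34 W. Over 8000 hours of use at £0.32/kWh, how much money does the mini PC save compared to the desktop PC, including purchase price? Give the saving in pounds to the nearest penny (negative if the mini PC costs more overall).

desktop PC: £0.00 + (304/1000) kW × 8000 h × £0.32 = £0.00 + £778.24 = £778.24
mini PC: £196.45 + (34/1000) kW × 8000 h × £0.32 = £196.45 + £87.04 = £283.49
Saving = £778.24 − £283.49 = £494.75

£494.75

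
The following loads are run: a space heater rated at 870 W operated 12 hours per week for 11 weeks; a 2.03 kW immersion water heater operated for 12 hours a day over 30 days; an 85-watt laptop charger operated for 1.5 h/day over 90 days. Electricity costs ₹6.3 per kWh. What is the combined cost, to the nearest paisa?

space heater: Runtime = 12 h/week × 11 weeks = 132 h
space heater: 0.87 kW × 132 h = 114.84 kWh
immersion water heater: Runtime = 12 h/day × 30 days = 360 h
immersion water heater: 2.03 kW × 360 h = 730.8 kWh
laptop charger: Runtime = 1.5 h/day × 90 days = 135 h
laptop charger: 0.085 kW × 135 h = 11.475 kWh
Total energy = 857.115 kWh
Cost = 857.115 × ₹6.3 = ₹5399.82

₹5399.82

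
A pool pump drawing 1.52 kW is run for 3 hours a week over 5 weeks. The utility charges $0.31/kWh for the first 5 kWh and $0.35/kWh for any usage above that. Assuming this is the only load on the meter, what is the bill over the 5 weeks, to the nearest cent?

$7.78

Runtime = 3 h/week × 5 weeks = 15 h
Energy = 1.52 kW × 15 h = 22.8 kWh
Tier 1 (0–5 kWh): 5 × $0.31 = $1.55
Above 5 kWh: 17.8 × $0.35 = $6.23
Bill = $7.78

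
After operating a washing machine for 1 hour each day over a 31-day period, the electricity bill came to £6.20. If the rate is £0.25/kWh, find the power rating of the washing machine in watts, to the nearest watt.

Energy = £6.20 ÷ £0.25/kWh = 24.8 kWh
Runtime = 1 h/day × 31 days = 31 h
Power = 24.8 kWh ÷ 31 h = 0.8 kW = 800 W

800 W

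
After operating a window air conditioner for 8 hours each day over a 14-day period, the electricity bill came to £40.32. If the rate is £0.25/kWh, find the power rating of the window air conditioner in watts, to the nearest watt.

Energy = £40.32 ÷ £0.25/kWh = 161.28 kWh
Runtime = 8 h/day × 14 days = 112 h
Power = 161.28 kWh ÷ 112 h = 1.44 kW = 1440 W

1440 W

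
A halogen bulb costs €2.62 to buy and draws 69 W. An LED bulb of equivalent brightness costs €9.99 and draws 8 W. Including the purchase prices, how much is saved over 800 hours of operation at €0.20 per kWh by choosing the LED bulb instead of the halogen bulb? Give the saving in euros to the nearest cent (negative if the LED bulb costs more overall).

€2.39

halogen bulb: €2.62 + (69/1000) kW × 800 h × €0.20 = €2.62 + €11.04 = €13.66
LED bulb: €9.99 + (8/1000) kW × 800 h × €0.20 = €9.99 + €1.28 = €11.27
Saving = €13.66 − €11.27 = €2.39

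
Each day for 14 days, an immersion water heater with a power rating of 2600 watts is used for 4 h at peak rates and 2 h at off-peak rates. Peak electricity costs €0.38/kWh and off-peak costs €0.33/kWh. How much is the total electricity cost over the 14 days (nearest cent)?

Peak energy = 2.6 kW × 4 h × 14 = 145.6 kWh
Off-peak energy = 2.6 kW × 2 h × 14 = 72.8 kWh
Cost = 145.6 × €0.38 + 72.8 × €0.33 = €55.328 + €24.024 = €79.35

€79.35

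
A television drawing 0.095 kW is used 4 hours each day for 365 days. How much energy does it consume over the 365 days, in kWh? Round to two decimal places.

Runtime = 4 h/day × 365 days = 1460 h
Energy = 0.095 kW × 1460 h = 138.7 kWh

138.70 kWh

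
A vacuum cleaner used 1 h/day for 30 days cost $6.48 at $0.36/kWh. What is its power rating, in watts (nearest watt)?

Energy = $6.48 ÷ $0.36/kWh = 18 kWh
Runtime = 1 h/day × 30 days = 30 h
Power = 18 kWh ÷ 30 h = 0.6 kW = 600 W

600 W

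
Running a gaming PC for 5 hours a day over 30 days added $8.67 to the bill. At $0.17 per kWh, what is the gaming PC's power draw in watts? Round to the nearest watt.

340 W

Energy = $8.67 ÷ $0.17/kWh = 51 kWh
Runtime = 5 h/day × 30 days = 150 h
Power = 51 kWh ÷ 150 h = 0.34 kW = 340 W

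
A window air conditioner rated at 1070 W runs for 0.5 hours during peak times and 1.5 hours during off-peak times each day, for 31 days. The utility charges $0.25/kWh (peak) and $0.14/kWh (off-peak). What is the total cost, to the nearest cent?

Peak energy = 1.07 kW × 0.5 h × 31 = 16.585 kWh
Off-peak energy = 1.07 kW × 1.5 h × 31 = 49.755 kWh
Cost = 16.585 × $0.25 + 49.755 × $0.14 = $4.14625 + $6.9657 = $11.11

$11.11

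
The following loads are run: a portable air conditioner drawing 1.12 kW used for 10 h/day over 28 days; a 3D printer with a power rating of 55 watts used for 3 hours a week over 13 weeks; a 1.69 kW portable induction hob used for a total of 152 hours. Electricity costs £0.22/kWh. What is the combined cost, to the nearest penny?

£125.98

portable air conditioner: Runtime = 10 h/day × 28 days = 280 h
portable air conditioner: 1.12 kW × 280 h = 313.6 kWh
3D printer: Runtime = 3 h/week × 13 weeks = 39 h
3D printer: 0.055 kW × 39 h = 2.145 kWh
portable induction hob: 1.69 kW × 152 h = 256.88 kWh
Total energy = 572.625 kWh
Cost = 572.625 × £0.22 = £125.98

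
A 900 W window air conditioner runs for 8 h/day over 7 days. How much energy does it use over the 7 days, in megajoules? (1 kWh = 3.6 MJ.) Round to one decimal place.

181.4 MJ

Runtime = 8 h/day × 7 days = 56 h
Energy = 0.9 kW × 56 h = 50.4 kWh
= 50.4 × 3.6 MJ = 181.4 MJ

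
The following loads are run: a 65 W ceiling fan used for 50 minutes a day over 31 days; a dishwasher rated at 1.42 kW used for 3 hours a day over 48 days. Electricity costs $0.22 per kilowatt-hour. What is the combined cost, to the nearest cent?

ceiling fan: Runtime = 50 min × 31 = 1550 min = 25.833333… h
ceiling fan: 0.065 kW × 25.833333… h = 1.679166… kWh
dishwasher: Runtime = 3 h/day × 48 days = 144 h
dishwasher: 1.42 kW × 144 h = 204.48 kWh
Total energy = 206.159166… kWh
Cost = 206.159166… × $0.22 = $45.36

$45.36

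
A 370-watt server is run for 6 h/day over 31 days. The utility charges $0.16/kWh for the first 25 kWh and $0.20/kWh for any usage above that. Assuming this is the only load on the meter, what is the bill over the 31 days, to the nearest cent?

Runtime = 6 h/day × 31 days = 186 h
Energy = 0.37 kW × 186 h = 68.82 kWh
Tier 1 (0–25 kWh): 25 × $0.16 = $4
Above 25 kWh: 43.82 × $0.20 = $8.764
Bill = $12.76

$12.76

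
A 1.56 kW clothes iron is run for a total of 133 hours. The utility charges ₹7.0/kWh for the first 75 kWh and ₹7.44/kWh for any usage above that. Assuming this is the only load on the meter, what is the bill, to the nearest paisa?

₹1510.65

Energy = 1.56 kW × 133 h = 207.48 kWh
Tier 1 (0–75 kWh): 75 × ₹7.0 = ₹525
Above 75 kWh: 132.48 × ₹7.44 = ₹985.6512
Bill = ₹1510.65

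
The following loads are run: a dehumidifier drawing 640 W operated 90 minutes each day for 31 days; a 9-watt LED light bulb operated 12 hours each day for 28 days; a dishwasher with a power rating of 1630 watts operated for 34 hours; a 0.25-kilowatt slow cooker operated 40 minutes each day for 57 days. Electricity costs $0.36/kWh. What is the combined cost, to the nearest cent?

dehumidifier: Runtime = 90 min × 31 = 2790 min = 46.5 h
dehumidifier: 0.64 kW × 46.5 h = 29.76 kWh
LED light bulb: Runtime = 12 h/day × 28 days = 336 h
LED light bulb: 0.009 kW × 336 h = 3.024 kWh
dishwasher: 1.63 kW × 34 h = 55.42 kWh
slow cooker: Runtime = 40 min × 57 = 2280 min = 38 h
slow cooker: 0.25 kW × 38 h = 9.5 kWh
Total energy = 97.704 kWh
Cost = 97.704 × $0.36 = $35.17

$35.17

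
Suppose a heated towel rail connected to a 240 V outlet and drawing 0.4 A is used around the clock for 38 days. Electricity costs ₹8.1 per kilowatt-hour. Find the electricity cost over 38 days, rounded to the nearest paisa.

₹709.17

Power = 0.4 A × 240 V = 96 W = 0.096 kW
Runtime = 24 h × 38 = 912 h
Energy = 0.096 kW × 912 h = 87.552 kWh
Cost = 87.552 kWh × ₹8.1/kWh = ₹709.17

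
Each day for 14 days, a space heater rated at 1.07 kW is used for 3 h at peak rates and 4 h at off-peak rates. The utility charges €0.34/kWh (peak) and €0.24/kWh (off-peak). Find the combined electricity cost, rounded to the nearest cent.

Peak energy = 1.07 kW × 3 h × 14 = 44.94 kWh
Off-peak energy = 1.07 kW × 4 h × 14 = 59.92 kWh
Cost = 44.94 × €0.34 + 59.92 × €0.24 = €15.2796 + €14.3808 = €29.66

€29.66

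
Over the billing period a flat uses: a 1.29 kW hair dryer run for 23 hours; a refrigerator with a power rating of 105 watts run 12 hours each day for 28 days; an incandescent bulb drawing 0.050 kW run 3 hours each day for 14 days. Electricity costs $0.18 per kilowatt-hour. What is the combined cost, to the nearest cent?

$12.07

hair dryer: 1.29 kW × 23 h = 29.67 kWh
refrigerator: Runtime = 12 h/day × 28 days = 336 h
refrigerator: 0.105 kW × 336 h = 35.28 kWh
incandescent bulb: Runtime = 3 h/day × 14 days = 42 h
incandescent bulb: 0.05 kW × 42 h = 2.1 kWh
Total energy = 67.05 kWh
Cost = 67.05 × $0.18 = $12.07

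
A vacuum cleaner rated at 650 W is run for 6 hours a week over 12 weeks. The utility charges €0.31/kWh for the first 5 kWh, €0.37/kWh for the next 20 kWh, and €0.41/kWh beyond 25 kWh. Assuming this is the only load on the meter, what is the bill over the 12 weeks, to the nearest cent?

€17.89

Runtime = 6 h/week × 12 weeks = 72 h
Energy = 0.65 kW × 72 h = 46.8 kWh
Tier 1 (0–5 kWh): 5 × €0.31 = €1.55
Tier 2 (5–25 kWh): 20 × €0.37 = €7.4
Above 25 kWh: 21.8 × €0.41 = €8.938
Bill = €17.89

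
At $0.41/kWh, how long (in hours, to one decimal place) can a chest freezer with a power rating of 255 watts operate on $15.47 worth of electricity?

Energy available = $15.47 ÷ $0.41/kWh = 37.7317 kWh
Hours = 37.7317 kWh ÷ 0.255 kW = 148.0 h

148.0 h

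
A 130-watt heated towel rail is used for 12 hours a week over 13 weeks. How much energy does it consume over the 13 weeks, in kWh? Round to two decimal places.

Runtime = 12 h/week × 13 weeks = 156 h
Energy = 0.13 kW × 156 h = 20.28 kWh

20.28 kWh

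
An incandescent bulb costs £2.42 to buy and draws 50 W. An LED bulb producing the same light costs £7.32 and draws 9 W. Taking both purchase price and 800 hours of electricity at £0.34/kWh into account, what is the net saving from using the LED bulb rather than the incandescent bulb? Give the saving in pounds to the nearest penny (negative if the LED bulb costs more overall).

incandescent bulb: £2.42 + (50/1000) kW × 800 h × £0.34 = £2.42 + £13.6 = £16.02
LED bulb: £7.32 + (9/1000) kW × 800 h × £0.34 = £7.32 + £2.448 = £9.768
Saving = £16.02 − £9.768 = £6.252 → £6.25

£6.25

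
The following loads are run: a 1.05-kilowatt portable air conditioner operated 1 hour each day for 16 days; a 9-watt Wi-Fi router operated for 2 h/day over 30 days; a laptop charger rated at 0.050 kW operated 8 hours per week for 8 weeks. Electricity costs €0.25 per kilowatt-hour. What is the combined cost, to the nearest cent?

€5.14

portable air conditioner: Runtime = 1 h/day × 16 days = 16 h
portable air conditioner: 1.05 kW × 16 h = 16.8 kWh
Wi-Fi router: Runtime = 2 h/day × 30 days = 60 h
Wi-Fi router: 0.009 kW × 60 h = 0.54 kWh
laptop charger: Runtime = 8 h/week × 8 weeks = 64 h
laptop charger: 0.05 kW × 64 h = 3.2 kWh
Total energy = 20.54 kWh
Cost = 20.54 × €0.25 = €5.14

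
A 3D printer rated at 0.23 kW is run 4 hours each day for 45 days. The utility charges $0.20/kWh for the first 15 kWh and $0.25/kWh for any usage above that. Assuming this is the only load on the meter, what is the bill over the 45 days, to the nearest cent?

$9.60

Runtime = 4 h/day × 45 days = 180 h
Energy = 0.23 kW × 180 h = 41.4 kWh
Tier 1 (0–15 kWh): 15 × $0.20 = $3
Above 15 kWh: 26.4 × $0.25 = $6.6
Bill = $9.60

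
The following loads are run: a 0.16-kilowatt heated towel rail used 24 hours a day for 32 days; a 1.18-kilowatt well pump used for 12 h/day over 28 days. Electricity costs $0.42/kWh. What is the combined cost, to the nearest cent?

$218.13

heated towel rail: Runtime = 24 h × 32 = 768 h
heated towel rail: 0.16 kW × 768 h = 122.88 kWh
well pump: Runtime = 12 h/day × 28 days = 336 h
well pump: 1.18 kW × 336 h = 396.48 kWh
Total energy = 519.36 kWh
Cost = 519.36 × $0.42 = $218.13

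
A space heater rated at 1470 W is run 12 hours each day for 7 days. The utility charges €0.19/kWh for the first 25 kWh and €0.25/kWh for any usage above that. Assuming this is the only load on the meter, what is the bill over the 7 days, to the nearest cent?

€29.37

Runtime = 12 h/day × 7 days = 84 h
Energy = 1.47 kW × 84 h = 123.48 kWh
Tier 1 (0–25 kWh): 25 × €0.19 = €4.75
Above 25 kWh: 98.48 × €0.25 = €24.62
Bill = €29.37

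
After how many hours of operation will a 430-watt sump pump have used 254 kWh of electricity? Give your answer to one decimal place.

Hours = 254 kWh ÷ 0.43 kW = 590.7 h

590.7 h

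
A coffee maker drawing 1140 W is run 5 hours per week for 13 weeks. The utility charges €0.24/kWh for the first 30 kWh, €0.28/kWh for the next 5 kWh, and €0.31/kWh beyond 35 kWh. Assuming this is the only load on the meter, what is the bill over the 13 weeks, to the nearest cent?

Runtime = 5 h/week × 13 weeks = 65 h
Energy = 1.14 kW × 65 h = 74.1 kWh
Tier 1 (0–30 kWh): 30 × €0.24 = €7.2
Tier 2 (30–35 kWh): 5 × €0.28 = €1.4
Above 35 kWh: 39.1 × €0.31 = €12.121
Bill = €20.72

€20.72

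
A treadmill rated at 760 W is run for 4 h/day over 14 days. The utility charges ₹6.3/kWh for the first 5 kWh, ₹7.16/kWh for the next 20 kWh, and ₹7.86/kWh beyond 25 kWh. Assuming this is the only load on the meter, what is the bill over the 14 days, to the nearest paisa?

Runtime = 4 h/day × 14 days = 56 h
Energy = 0.76 kW × 56 h = 42.56 kWh
Tier 1 (0–5 kWh): 5 × ₹6.3 = ₹31.5
Tier 2 (5–25 kWh): 20 × ₹7.16 = ₹143.2
Above 25 kWh: 17.56 × ₹7.86 = ₹138.0216
Bill = ₹312.72

₹312.72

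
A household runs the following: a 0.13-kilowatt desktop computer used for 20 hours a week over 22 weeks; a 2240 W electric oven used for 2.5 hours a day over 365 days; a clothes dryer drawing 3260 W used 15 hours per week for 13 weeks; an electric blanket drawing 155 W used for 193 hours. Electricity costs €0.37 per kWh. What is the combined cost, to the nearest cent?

€1023.72

desktop computer: Runtime = 20 h/week × 22 weeks = 440 h
desktop computer: 0.13 kW × 440 h = 57.2 kWh
electric oven: Runtime = 2.5 h/day × 365 days = 912.5 h
electric oven: 2.24 kW × 912.5 h = 2044 kWh
clothes dryer: Runtime = 15 h/week × 13 weeks = 195 h
clothes dryer: 3.26 kW × 195 h = 635.7 kWh
electric blanket: 0.155 kW × 193 h = 29.915 kWh
Total energy = 2766.815 kWh
Cost = 2766.815 × €0.37 = €1023.72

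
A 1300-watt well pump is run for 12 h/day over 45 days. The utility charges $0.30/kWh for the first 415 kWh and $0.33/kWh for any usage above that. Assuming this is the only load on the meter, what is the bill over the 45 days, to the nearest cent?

$219.21

Runtime = 12 h/day × 45 days = 540 h
Energy = 1.3 kW × 540 h = 702 kWh
Tier 1 (0–415 kWh): 415 × $0.30 = $124.5
Above 415 kWh: 287 × $0.33 = $94.71
Bill = $219.21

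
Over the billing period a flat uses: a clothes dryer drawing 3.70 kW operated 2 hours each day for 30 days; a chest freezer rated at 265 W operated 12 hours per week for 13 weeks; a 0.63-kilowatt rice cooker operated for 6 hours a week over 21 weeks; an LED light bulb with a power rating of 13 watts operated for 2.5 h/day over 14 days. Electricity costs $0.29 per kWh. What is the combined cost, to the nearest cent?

$99.52

clothes dryer: Runtime = 2 h/day × 30 days = 60 h
clothes dryer: 3.7 kW × 60 h = 222 kWh
chest freezer: Runtime = 12 h/week × 13 weeks = 156 h
chest freezer: 0.265 kW × 156 h = 41.34 kWh
rice cooker: Runtime = 6 h/week × 21 weeks = 126 h
rice cooker: 0.63 kW × 126 h = 79.38 kWh
LED light bulb: Runtime = 2.5 h/day × 14 days = 35 h
LED light bulb: 0.013 kW × 35 h = 0.455 kWh
Total energy = 343.175 kWh
Cost = 343.175 × $0.29 = $99.52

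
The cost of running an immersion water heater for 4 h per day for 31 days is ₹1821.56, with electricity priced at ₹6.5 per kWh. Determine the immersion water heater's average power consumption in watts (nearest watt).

2260 W

Energy = ₹1821.56 ÷ ₹6.5/kWh = 280.24 kWh
Runtime = 4 h/day × 31 days = 124 h
Power = 280.24 kWh ÷ 124 h = 2.26 kW = 2260 W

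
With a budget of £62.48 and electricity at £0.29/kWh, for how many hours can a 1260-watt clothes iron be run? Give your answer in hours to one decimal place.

171.0 h

Energy available = £62.48 ÷ £0.29/kWh = 215.4483 kWh
Hours = 215.4483 kWh ÷ 1.26 kW = 171.0 h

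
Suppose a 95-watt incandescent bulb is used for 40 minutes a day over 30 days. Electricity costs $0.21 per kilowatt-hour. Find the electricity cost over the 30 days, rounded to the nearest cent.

Runtime = 40 min × 30 = 1200 min = 20 h
Energy = 0.095 kW × 20 h = 1.9 kWh
Cost = 1.9 kWh × $0.21/kWh = $0.40

$0.40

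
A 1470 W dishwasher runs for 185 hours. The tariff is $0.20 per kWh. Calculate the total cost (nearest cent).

$54.39

Energy = 1.47 kW × 185 h = 271.95 kWh
Cost = 271.95 kWh × $0.20/kWh = $54.39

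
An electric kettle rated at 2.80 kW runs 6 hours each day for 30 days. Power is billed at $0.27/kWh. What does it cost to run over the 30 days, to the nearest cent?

Runtime = 6 h/day × 30 days = 180 h
Energy = 2.8 kW × 180 h = 504 kWh
Cost = 504 kWh × $0.27/kWh = $136.08

$136.08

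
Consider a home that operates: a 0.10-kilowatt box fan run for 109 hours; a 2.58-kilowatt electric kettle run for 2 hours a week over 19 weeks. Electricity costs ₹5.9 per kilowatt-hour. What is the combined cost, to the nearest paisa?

box fan: 0.1 kW × 109 h = 10.9 kWh
electric kettle: Runtime = 2 h/week × 19 weeks = 38 h
electric kettle: 2.58 kW × 38 h = 98.04 kWh
Total energy = 108.94 kWh
Cost = 108.94 × ₹5.9 = ₹642.75

₹642.75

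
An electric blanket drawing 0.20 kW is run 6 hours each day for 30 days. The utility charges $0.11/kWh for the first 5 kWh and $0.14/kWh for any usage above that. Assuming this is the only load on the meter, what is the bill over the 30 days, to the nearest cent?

Runtime = 6 h/day × 30 days = 180 h
Energy = 0.2 kW × 180 h = 36 kWh
Tier 1 (0–5 kWh): 5 × $0.11 = $0.55
Above 5 kWh: 31 × $0.14 = $4.34
Bill = $4.89

$4.89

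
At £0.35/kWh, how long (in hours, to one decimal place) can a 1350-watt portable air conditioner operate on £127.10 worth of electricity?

269.0 h

Energy available = £127.10 ÷ £0.35/kWh = 363.1429 kWh
Hours = 363.1429 kWh ÷ 1.35 kW = 269.0 h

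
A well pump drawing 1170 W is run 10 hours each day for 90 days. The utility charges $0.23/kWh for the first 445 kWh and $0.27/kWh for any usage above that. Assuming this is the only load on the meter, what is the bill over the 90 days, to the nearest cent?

$266.51

Runtime = 10 h/day × 90 days = 900 h
Energy = 1.17 kW × 900 h = 1053 kWh
Tier 1 (0–445 kWh): 445 × $0.23 = $102.35
Above 445 kWh: 608 × $0.27 = $164.16
Bill = $266.51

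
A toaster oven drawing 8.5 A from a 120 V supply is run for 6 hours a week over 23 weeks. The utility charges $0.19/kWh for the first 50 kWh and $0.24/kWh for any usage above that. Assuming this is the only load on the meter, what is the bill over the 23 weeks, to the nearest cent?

$31.28

Power = 8.5 A × 120 V = 1020 W = 1.02 kW
Runtime = 6 h/week × 23 weeks = 138 h
Energy = 1.02 kW × 138 h = 140.76 kWh
Tier 1 (0–50 kWh): 50 × $0.19 = $9.5
Above 50 kWh: 90.76 × $0.24 = $21.7824
Bill = $31.28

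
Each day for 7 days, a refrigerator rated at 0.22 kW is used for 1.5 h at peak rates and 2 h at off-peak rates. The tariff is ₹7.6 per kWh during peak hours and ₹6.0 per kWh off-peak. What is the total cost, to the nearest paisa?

₹36.04

Peak energy = 0.22 kW × 1.5 h × 7 = 2.31 kWh
Off-peak energy = 0.22 kW × 2 h × 7 = 3.08 kWh
Cost = 2.31 × ₹7.6 + 3.08 × ₹6.0 = ₹17.556 + ₹18.48 = ₹36.04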